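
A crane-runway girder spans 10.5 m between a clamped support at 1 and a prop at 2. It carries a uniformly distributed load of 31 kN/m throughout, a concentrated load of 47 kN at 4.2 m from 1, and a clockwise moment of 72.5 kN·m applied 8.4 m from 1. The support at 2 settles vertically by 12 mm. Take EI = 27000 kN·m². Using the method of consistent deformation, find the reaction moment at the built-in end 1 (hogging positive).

M_1 = 498.9 kN·m

Choose R_2 as the redundant. The primary structure is the cantilever fixed at 1.
Downward deflection at the released point 2 due to the loads:
  UDL 31: wL⁴/(8EI) = 47101/EI
  point load 47 at a = 4.2: Pa²(3L − a)/(6EI) = 3772/EI
  clockwise couple 72.5 at a = 8.4: M₀a(2L − a)/(2EI) = 3837/EI
  δ_0 = 54710/EI
Flexibility coefficient — unit upward force at 2: δ_{22} = L³/(3EI) = 385.9/EI.
With EI = 27000 kN·m²: δ_0 = 2.0263 m and δ_{22} = 0.014292 m/kN.
Compatibility — the beam at 2 must follow the support down by 0.012 m: δ_0 − R_2·δ_{22} = 0.012, so R_2 = (2.0263 − 0.012)/0.014292 = 140.9 kN.
Moment equilibrium about 1: M_1 = Σ(load moments about 1) − R_2·L = 1979 − 140.9×10.5 = 498.9 kN·m.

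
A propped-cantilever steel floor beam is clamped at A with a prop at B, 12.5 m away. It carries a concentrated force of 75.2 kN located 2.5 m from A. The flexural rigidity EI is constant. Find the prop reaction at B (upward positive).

R_B = 4.211 kN

Release the roller at B. Primary structure: cantilever fixed at A.
Free-end deflection of the primary structure under the applied loading (downward +):
  point load 75.2 at a = 2.5: Pa²(3L − a)/(6EI) = 2742/EI
Tip deflection under a unit load at B: L³/(3EI) = 651/EI.
The prop prevents deflection at B: R_B = δ_0/δ_{BB} = 2742/651 = 4.211 kN.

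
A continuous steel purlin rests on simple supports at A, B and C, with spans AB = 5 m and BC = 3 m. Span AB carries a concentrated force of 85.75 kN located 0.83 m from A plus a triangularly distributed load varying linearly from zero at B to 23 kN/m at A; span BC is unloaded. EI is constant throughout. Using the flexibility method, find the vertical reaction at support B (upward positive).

R_B = 56.12 kN

Take M_B as the redundant. Released structure: two simple spans AB and BC with a hinge at B.
End slopes at the hinge B, treating each span as simply supported:
  span AB: point load 85.75 at a = 0.83: Pab(L + a)/(6LEI) = 57.68/EI
  span AB: triangular load, peak 23: 7w₀L³/(360EI) = 55.9/EI
  relative rotation θ_0 = (113.6 + 0)/EI = 113.6/EI
A unit hogging moment at B produces rotation L₁/(3EI) + L₂/(3EI) = 2.667/EI.
Slope continuity at B: θ_0 = M_B·2.667/EI, so M_B = 113.6/2.667 = 42.59 kN·m (hogging).
Span AB, ΣM about A with M_B applied at B: R_B^{AB}·5 = 167 + 42.59, so R_B^{AB} = 41.92 kN and R_A = 143.2 − 41.92 = 101.3 kN.
Span BC, ΣM about C: R_B^{BC}·3 = 0 + 42.59, so R_B^{BC} = 14.2 kN and R_C = 0 − 14.2 = -14.2 kN.
R_B = 41.92 + 14.2 = 56.12 kN.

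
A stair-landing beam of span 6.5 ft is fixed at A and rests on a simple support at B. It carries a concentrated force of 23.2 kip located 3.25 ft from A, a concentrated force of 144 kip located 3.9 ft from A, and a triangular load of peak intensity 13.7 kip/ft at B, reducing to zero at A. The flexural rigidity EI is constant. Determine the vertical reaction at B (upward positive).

R_B = 93.95 kip

Choose R_B as the redundant. The primary structure is the cantilever fixed at A.
Downward deflection at the released point B due to the loads:
  point load 23.2 at a = 3.25: Pa²(3L − a)/(6EI) = 663.7/EI
  point load 144 at a = 3.9: Pa²(3L − a)/(6EI) = 5695/EI
  triangular load, peak 13.7 at the free end: 11w₀L⁴/(120EI) = 2242/EI
  δ_0 = 8600/EI
Flexibility coefficient — unit upward force at B: δ_{BB} = L³/(3EI) = 91.54/EI.
The prop prevents deflection at B: R_B = δ_0/δ_{BB} = 8600/91.54 = 93.95 kip.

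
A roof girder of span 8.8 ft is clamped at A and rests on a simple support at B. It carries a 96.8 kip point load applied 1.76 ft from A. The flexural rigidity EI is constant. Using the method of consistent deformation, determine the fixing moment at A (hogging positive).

Choose R_B as the redundant. The primary structure is the cantilever fixed at A.
Primary-structure tip deflection at B by superposition:
  point load 96.8 at a = 1.76: Pa²(3L − a)/(6EI) = 1231/EI
Flexibility coefficient — unit upward force at B: δ_{BB} = L³/(3EI) = 227.2/EI.
Compatibility at B: δ_0 − R_B·δ_{BB} = 0, so R_B = 1231/227.2 = 5.421 kip.
Moment equilibrium about A: M_A = Σ(load moments about A) − R_B·L = 170.4 − 5.421×8.8 = 122.7 kip·ft.

M_A = 122.7 kip·ft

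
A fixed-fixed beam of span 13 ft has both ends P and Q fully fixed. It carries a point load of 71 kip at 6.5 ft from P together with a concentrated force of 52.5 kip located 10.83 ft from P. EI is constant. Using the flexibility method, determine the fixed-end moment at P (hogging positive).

Take the two fixed-end moments M_P, M_Q as redundants; the released structure is the simple span PQ.
End rotations of the released simple span under the applied load (×1/EI):
  at P: point load 71 at a = 6.5: Pab(L + b)/(6LEI) = 749.9/EI
  at Q: point load 71 at a = 6.5: Pab(L + a)/(6LEI) = 749.9/EI
  at P: point load 52.5 at a = 10.83: Pab(L + b)/(6LEI) = 240/EI
  at Q: point load 52.5 at a = 10.83: Pab(L + a)/(6LEI) = 376.9/EI
  θ_P0 = 989.9/EI,  θ_Q0 = 1127/EI
Flexibility coefficients: a unit moment at one end gives L/(3EI) there and L/(6EI) at the far end, so f₁₁ = f₂₂ = 4.333/EI and f₁₂ = f₂₁ = 2.167/EI.
Compatibility — zero rotation at each built-in end:
  4.333 M_P + 2.167 M_Q = 989.9
  2.167 M_P + 4.333 M_Q = 1127
Solving the pair gives M_P = 131.2 kip·ft and M_Q = 194.4 kip·ft (hogging).

M_P = 131.2 kip·ft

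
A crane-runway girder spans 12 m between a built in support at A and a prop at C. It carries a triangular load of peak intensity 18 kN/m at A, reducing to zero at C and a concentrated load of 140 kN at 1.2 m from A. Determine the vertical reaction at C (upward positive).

R_C = 23.63 kN

Release the roller at C. Primary structure: cantilever fixed at A.
Downward deflection at the released point C due to the loads:
  triangular load, peak 18 at the fixed end: w₀L⁴/(30EI) = 12442/EI
  point load 140 at a = 1.2: Pa²(3L − a)/(6EI) = 1169/EI
  δ_0 = 13611/EI
Tip deflection under a unit load at C: L³/(3EI) = 576/EI.
The prop prevents deflection at C: R_C = δ_0/δ_{CC} = 13611/576 = 23.63 kN.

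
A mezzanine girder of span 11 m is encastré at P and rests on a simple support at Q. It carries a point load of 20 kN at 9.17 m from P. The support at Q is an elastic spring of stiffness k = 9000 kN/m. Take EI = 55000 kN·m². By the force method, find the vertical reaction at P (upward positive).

R_P = 5.149 kN

Remove the prop at Q; the released (primary) structure is a cantilever built in at P.
Downward deflection at the released point Q due to the loads:
  point load 20 at a = 9.17: Pa²(3L − a)/(6EI) = 6679/EI
Tip deflection under a unit load at Q: L³/(3EI) = 443.7/EI.
With EI = 55000 kN·m²: δ_0 = 0.12144 m and δ_{QQ} = 0.008067 m/kN.
Compatibility — the spring shortens by R_Q/k under the reaction it provides: δ_0 − R_Q·δ_{QQ} = R_Q/k. With 1/k = 0.000111 m/kN, R_Q = δ_0 / (δ_{QQ} + 1/k) = 0.12144 / (0.008067 + 0.000111) = 14.85 kN.
Vertical equilibrium: R_P = ΣP − R_Q = 20 − 14.85 = 5.149 kN.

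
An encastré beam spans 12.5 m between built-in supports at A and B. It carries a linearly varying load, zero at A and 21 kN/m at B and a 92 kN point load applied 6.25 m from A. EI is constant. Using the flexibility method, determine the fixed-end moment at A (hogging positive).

Take the two fixed-end moments M_A, M_B as redundants; the released structure is the simple span AB.
Simple-span end rotations at A and B under the given loads:
  at A: triangular load, peak 21: 7w₀L³/(360EI) = 797.5/EI
  at B: triangular load, peak 21: w₀L³/(45EI) = 911.5/EI
  at A: point load 92 at a = 6.25: Pab(L + b)/(6LEI) = 898.4/EI
  at B: point load 92 at a = 6.25: Pab(L + a)/(6LEI) = 898.4/EI
  θ_A0 = 1696/EI,  θ_B0 = 1810/EI
Flexibility coefficients: a unit moment at one end gives L/(3EI) there and L/(6EI) at the far end, so f₁₁ = f₂₂ = 4.167/EI and f₁₂ = f₂₁ = 2.083/EI.
Compatibility — zero rotation at each built-in end:
  4.167 M_A + 2.083 M_B = 1696
  2.083 M_A + 4.167 M_B = 1810
Solving the pair gives M_A = 253.1 kN·m and M_B = 307.8 kN·m (hogging).

M_A = 253.1 kN·m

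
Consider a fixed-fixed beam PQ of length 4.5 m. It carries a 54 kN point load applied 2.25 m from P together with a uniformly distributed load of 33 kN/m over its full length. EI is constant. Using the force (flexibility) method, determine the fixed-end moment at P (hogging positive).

M_P = 86.06 kN·m

Release both end moments; the primary structure is a simply-supported span PQ with redundants M_P and M_Q.
On the primary (simply-supported) span, the end slopes from the loading are:
  at P: point load 54 at a = 2.25: Pab(L + b)/(6LEI) = 68.34/EI
  at Q: point load 54 at a = 2.25: Pab(L + a)/(6LEI) = 68.34/EI
  at P: UDL 33: wL³/(24EI) = 125.3/EI
  at Q: UDL 33: wL³/(24EI) = 125.3/EI
  θ_P0 = 193.6/EI,  θ_Q0 = 193.6/EI
Flexibility coefficients: a unit moment at one end gives L/(3EI) there and L/(6EI) at the far end, so f₁₁ = f₂₂ = 1.5/EI and f₁₂ = f₂₁ = 0.75/EI.
Compatibility — zero rotation at each built-in end:
  1.5 M_P + 0.75 M_Q = 193.6
  0.75 M_P + 1.5 M_Q = 193.6
Solving the pair gives M_P = 86.06 kN·m and M_Q = 86.06 kN·m (hogging).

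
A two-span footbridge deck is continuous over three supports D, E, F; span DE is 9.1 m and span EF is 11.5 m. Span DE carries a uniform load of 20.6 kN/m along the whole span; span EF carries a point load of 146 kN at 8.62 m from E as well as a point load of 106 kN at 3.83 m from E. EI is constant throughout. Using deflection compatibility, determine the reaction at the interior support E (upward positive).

Insert a hinge at E; M_E is the redundant, and each span becomes simply supported.
End slopes at the hinge E, treating each span as simply supported:
  span DE: UDL 20.6: wL³/(24EI) = 646.8/EI
  span EF: point load 146 at a = 8.62: Pab(L + b)/(6LEI) = 755.4/EI
  span EF: point load 106 at a = 3.83: Pab(L + b)/(6LEI) = 865.1/EI
  relative rotation θ_0 = (646.8 + 1620)/EI = 2267/EI
A unit hogging moment at E produces rotation L₁/(3EI) + L₂/(3EI) = 6.867/EI.
Slope continuity at E: θ_0 = M_E·6.867/EI, so M_E = 2267/6.867 = 330.2 kN·m (hogging).
Span DE, ΣM about D with M_E applied at E: R_E^{DE}·9.1 = 852.9 + 330.2, so R_E^{DE} = 130 kN and R_D = 187.5 − 130 = 57.45 kN.
Span EF, ΣM about F: R_E^{EF}·11.5 = 1234 + 330.2, so R_E^{EF} = 136 kN and R_F = 252 − 136 = 116 kN.
R_E = 130 + 136 = 266 kN.

R_E = 266 kN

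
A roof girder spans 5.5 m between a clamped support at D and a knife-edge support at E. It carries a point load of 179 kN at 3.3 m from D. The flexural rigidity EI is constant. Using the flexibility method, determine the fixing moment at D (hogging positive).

M_D = 165.4 kN·m

Choose R_E as the redundant. The primary structure is the cantilever fixed at D.
Deflection at E on the released cantilever, summing each load's contribution:
  point load 179 at a = 3.3: Pa²(3L − a)/(6EI) = 4288/EI
Flexibility coefficient — unit upward force at E: δ_{EE} = L³/(3EI) = 55.46/EI.
Compatibility at E: δ_0 − R_E·δ_{EE} = 0, so R_E = 4288/55.46 = 77.33 kN.
Moment equilibrium about D: M_D = Σ(load moments about D) − R_E·L = 590.7 − 77.33×5.5 = 165.4 kN·m.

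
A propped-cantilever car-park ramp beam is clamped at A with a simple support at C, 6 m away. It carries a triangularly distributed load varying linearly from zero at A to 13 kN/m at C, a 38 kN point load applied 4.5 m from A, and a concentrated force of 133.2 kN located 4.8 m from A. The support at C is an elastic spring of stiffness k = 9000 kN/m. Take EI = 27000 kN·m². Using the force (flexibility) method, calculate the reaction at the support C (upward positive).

R_C = 133.7 kN

Take the reaction at C as the redundant and release it; the primary structure is a cantilever fixed at A.
Free-end deflection of the primary structure under the applied loading (downward +):
  triangular load, peak 13 at the free end: 11w₀L⁴/(120EI) = 1544/EI
  point load 38 at a = 4.5: Pa²(3L − a)/(6EI) = 1731/EI
  point load 133.2 at a = 4.8: Pa²(3L − a)/(6EI) = 6752/EI
  δ_0 = 10027/EI
Tip deflection under a unit load at C: L³/(3EI) = 72/EI.
With EI = 27000 kN·m²: δ_0 = 0.37139 m and δ_{CC} = 0.002667 m/kN.
Compatibility — the spring shortens by R_C/k under the reaction it provides: δ_0 − R_C·δ_{CC} = R_C/k. With 1/k = 0.000111 m/kN, R_C = δ_0 / (δ_{CC} + 1/k) = 0.37139 / (0.002667 + 0.000111) = 133.7 kN.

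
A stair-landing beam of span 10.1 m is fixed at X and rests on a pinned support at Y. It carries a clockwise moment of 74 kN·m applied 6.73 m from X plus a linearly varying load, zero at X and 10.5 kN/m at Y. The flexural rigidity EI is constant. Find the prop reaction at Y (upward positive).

Choose R_Y as the redundant. The primary structure is the cantilever fixed at X.
Deflection at Y on the released cantilever, summing each load's contribution:
  clockwise couple 74 at a = 6.73: M₀a(2L − a)/(2EI) = 3354/EI
  triangular load, peak 10.5 at the free end: 11w₀L⁴/(120EI) = 10016/EI
  δ_0 = 13370/EI
Flexibility coefficient — unit upward force at Y: δ_{YY} = L³/(3EI) = 343.4/EI.
Compatibility at Y: δ_0 − R_Y·δ_{YY} = 0, so R_Y = 13370/343.4 = 38.93 kN.

R_Y = 38.93 kN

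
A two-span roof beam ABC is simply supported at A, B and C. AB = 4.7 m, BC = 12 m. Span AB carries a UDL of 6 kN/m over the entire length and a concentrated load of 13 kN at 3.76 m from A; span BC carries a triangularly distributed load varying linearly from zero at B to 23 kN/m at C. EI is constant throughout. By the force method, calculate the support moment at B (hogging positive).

Take M_B as the redundant. Released structure: two simple spans AB and BC with a hinge at B.
Rotations at B on the released spans (each span's end-slope, ×1/EI):
  span AB: UDL 6: wL³/(24EI) = 25.96/EI
  span AB: point load 13 at a = 3.76: Pab(L + a)/(6LEI) = 13.78/EI
  span BC: triangular load, peak 23: 7w₀L³/(360EI) = 772.8/EI
  relative rotation θ_0 = (39.74 + 772.8)/EI = 812.5/EI
A unit hogging moment at B produces rotation L₁/(3EI) + L₂/(3EI) = 5.567/EI.
Slope continuity at B: θ_0 = M_B·5.567/EI, so M_B = 812.5/5.567 = 146 kN·m (hogging).

M_B = 146 kN·m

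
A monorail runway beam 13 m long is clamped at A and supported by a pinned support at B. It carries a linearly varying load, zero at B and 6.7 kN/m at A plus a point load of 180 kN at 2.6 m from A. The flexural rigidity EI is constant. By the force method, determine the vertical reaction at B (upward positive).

R_B = 18.79 kN

Remove the prop at B; the released (primary) structure is a cantilever built in at A.
Primary-structure tip deflection at B by superposition:
  triangular load, peak 6.7 at the fixed end: w₀L⁴/(30EI) = 6379/EI
  point load 180 at a = 2.6: Pa²(3L − a)/(6EI) = 7382/EI
  δ_0 = 13761/EI
Tip deflection under a unit load at B: L³/(3EI) = 732.3/EI.
Compatibility at B: δ_0 − R_B·δ_{BB} = 0, so R_B = 13761/732.3 = 18.79 kN.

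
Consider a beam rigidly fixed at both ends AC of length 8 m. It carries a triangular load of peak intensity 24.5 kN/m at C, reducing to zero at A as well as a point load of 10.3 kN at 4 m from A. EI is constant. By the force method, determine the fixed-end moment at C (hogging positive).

Release both end moments; the primary structure is a simply-supported span AC with redundants M_A and M_C.
Simple-span end rotations at A and C under the given loads:
  at A: triangular load, peak 24.5: 7w₀L³/(360EI) = 243.9/EI
  at C: triangular load, peak 24.5: w₀L³/(45EI) = 278.8/EI
  at A: point load 10.3 at a = 4: Pab(L + b)/(6LEI) = 41.2/EI
  at C: point load 10.3 at a = 4: Pab(L + a)/(6LEI) = 41.2/EI
  θ_A0 = 285.1/EI,  θ_C0 = 320/EI
Flexibility coefficients: a unit moment at one end gives L/(3EI) there and L/(6EI) at the far end, so f₁₁ = f₂₂ = 2.667/EI and f₁₂ = f₂₁ = 1.333/EI.
Compatibility — zero rotation at each built-in end:
  2.667 M_A + 1.333 M_C = 285.1
  1.333 M_A + 2.667 M_C = 320
Solving the pair gives M_A = 62.57 kN·m and M_C = 88.7 kN·m (hogging).

M_C = 88.7 kN·m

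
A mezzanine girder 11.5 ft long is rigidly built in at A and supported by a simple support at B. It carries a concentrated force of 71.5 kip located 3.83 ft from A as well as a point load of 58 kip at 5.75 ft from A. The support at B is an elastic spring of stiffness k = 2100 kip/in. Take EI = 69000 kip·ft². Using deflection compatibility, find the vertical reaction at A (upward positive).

R_A = 101 kip

Take the reaction at B as the redundant and release it; the primary structure is a cantilever fixed at A.
Free-end deflection of the primary structure under the applied loading (downward +):
  point load 71.5 at a = 3.83: Pa²(3L − a)/(6EI) = 5361/EI
  point load 58 at a = 5.75: Pa²(3L − a)/(6EI) = 9189/EI
  δ_0 = 14550/EI
Tip deflection under a unit load at B: L³/(3EI) = 507/EI.
With EI = 69000 kip·ft²: δ_0 = 0.21087 ft and δ_{BB} = 0.007347 ft/kip.
Compatibility — the spring shortens by R_B/k under the reaction it provides: δ_0 − R_B·δ_{BB} = R_B/k. With 1/k = 1/(2100×12) ft/kip = 0.00004 ft/kip, R_B = δ_0 / (δ_{BB} + 1/k) = 0.21087 / (0.007347 + 0.00004) = 28.55 kip.
Vertical equilibrium: R_A = ΣP − R_B = 129.5 − 28.55 = 101 kip.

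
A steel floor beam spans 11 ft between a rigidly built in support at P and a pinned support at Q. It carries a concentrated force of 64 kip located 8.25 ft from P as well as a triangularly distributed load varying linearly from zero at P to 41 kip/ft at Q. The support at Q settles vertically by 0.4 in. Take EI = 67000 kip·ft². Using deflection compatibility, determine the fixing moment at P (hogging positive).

Remove the prop at Q; the released (primary) structure is a cantilever built in at P.
Free-end deflection of the primary structure under the applied loading (downward +):
  point load 64 at a = 8.25: Pa²(3L − a)/(6EI) = 17968/EI
  triangular load, peak 41 at the free end: 11w₀L⁴/(120EI) = 55026/EI
  δ_0 = 72994/EI
Tip deflection under a unit load at Q: L³/(3EI) = 443.7/EI.
With EI = 67000 kip·ft²: δ_0 = 1.0895 ft and δ_{QQ} = 0.006622 ft/kip.
Compatibility — the beam at Q must follow the support down by 0.03333 ft: δ_0 − R_Q·δ_{QQ} = 0.03333, so R_Q = (1.0895 − 0.03333)/0.006622 = 159.5 kip.
Moment equilibrium about P: M_P = Σ(load moments about P) − R_Q·L = 2182 − 159.5×11 = 427.3 kip·ft.

M_P = 427.3 kip·ft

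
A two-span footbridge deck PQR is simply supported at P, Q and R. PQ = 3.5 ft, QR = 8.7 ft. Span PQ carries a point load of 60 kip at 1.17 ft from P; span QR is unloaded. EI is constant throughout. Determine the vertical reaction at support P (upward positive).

Insert a hinge at Q; M_Q is the redundant, and each span becomes simply supported.
End slopes at the hinge Q, treating each span as simply supported:
  span PQ: point load 60 at a = 1.17: Pab(L + a)/(6LEI) = 36.37/EI
  relative rotation θ_0 = (36.37 + 0)/EI = 36.37/EI
A unit hogging moment at Q produces rotation L₁/(3EI) + L₂/(3EI) = 4.067/EI.
Compatibility: M_Q·(L₁+L₂)/(3EI) = θ_0, giving M_Q = 8.944 kip·ft (hogging).
Span PQ, ΣM about P with M_Q applied at Q: R_Q^{PQ}·3.5 = 70.2 + 8.944, so R_Q^{PQ} = 22.61 kip and R_P = 60 − 22.61 = 37.39 kip.

R_P = 37.39 kip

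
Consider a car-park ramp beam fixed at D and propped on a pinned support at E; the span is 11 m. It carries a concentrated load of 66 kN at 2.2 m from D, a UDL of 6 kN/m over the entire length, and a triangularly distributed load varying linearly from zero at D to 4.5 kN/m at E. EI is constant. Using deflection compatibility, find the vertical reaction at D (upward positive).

R_D = 114.7 kN

Remove the prop at E; the released (primary) structure is a cantilever built in at D.
Free-end deflection of the primary structure under the applied loading (downward +):
  point load 66 at a = 2.2: Pa²(3L − a)/(6EI) = 1640/EI
  UDL 6: wL⁴/(8EI) = 10981/EI
  triangular load, peak 4.5 at the free end: 11w₀L⁴/(120EI) = 6039/EI
  δ_0 = 18660/EI
Tip deflection under a unit load at E: L³/(3EI) = 443.7/EI.
The prop prevents deflection at E: R_E = δ_0/δ_{EE} = 18660/443.7 = 42.06 kN.
Vertical equilibrium: R_D = ΣP − R_E = 156.8 − 42.06 = 114.7 kN.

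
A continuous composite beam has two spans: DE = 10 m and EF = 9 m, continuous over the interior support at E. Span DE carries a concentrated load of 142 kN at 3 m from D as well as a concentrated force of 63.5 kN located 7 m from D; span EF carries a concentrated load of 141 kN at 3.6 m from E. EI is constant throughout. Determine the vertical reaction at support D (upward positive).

R_D = 90.74 kN

Release continuity at E by inserting a hinge; the redundant is the internal moment M_E. The primary structure is two simply-supported spans DE and EF.
End slopes at the hinge E, treating each span as simply supported:
  span DE: point load 142 at a = 3: Pab(L + a)/(6LEI) = 646.1/EI
  span DE: point load 63.5 at a = 7: Pab(L + a)/(6LEI) = 377.8/EI
  span EF: point load 141 at a = 3.6: Pab(L + b)/(6LEI) = 730.9/EI
  relative rotation θ_0 = (1024 + 730.9)/EI = 1755/EI
A unit hogging moment at E produces rotation L₁/(3EI) + L₂/(3EI) = 6.333/EI.
Slope continuity at E: θ_0 = M_E·6.333/EI, so M_E = 1755/6.333 = 277.1 kN·m (hogging).
Span DE, ΣM about D with M_E applied at E: R_E^{DE}·10 = 870.5 + 277.1, so R_E^{DE} = 114.8 kN and R_D = 205.5 − 114.8 = 90.74 kN.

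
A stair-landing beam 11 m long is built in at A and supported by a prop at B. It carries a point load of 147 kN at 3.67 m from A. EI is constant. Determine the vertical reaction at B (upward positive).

R_B = 21.81 kN

Take the reaction at B as the redundant and release it; the primary structure is a cantilever fixed at A.
Downward deflection at the released point B due to the loads:
  point load 147 at a = 3.67: Pa²(3L − a)/(6EI) = 9679/EI
Flexibility coefficient — unit upward force at B: δ_{BB} = L³/(3EI) = 443.7/EI.
The prop prevents deflection at B: R_B = δ_0/δ_{BB} = 9679/443.7 = 21.81 kN.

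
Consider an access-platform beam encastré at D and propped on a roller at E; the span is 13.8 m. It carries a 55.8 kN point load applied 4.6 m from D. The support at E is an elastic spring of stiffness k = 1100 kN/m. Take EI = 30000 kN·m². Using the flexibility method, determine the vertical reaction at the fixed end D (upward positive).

R_D = 47.78 kN

Choose R_E as the redundant. The primary structure is the cantilever fixed at D.
Primary-structure tip deflection at E by superposition:
  point load 55.8 at a = 4.6: Pa²(3L − a)/(6EI) = 7242/EI
Flexibility coefficient — unit upward force at E: δ_{EE} = L³/(3EI) = 876/EI.
With EI = 30000 kN·m²: δ_0 = 0.24139 m and δ_{EE} = 0.029201 m/kN.
Compatibility — the spring shortens by R_E/k under the reaction it provides: δ_0 − R_E·δ_{EE} = R_E/k. With 1/k = 0.000909 m/kN, R_E = δ_0 / (δ_{EE} + 1/k) = 0.24139 / (0.029201 + 0.000909) = 8.017 kN.
Vertical equilibrium: R_D = ΣP − R_E = 55.8 − 8.017 = 47.78 kN.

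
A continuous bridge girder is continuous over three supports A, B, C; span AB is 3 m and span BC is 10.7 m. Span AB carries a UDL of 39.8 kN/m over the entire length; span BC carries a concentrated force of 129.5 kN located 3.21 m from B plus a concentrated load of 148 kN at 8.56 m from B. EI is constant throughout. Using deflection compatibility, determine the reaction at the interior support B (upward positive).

R_B = 317.3 kN

Release continuity at B by inserting a hinge; the redundant is the internal moment M_B. The primary structure is two simply-supported spans AB and BC.
End slopes at the hinge B, treating each span as simply supported:
  span AB: UDL 39.8: wL³/(24EI) = 44.77/EI
  span BC: point load 129.5 at a = 3.21: Pab(L + b)/(6LEI) = 882.2/EI
  span BC: point load 148 at a = 8.56: Pab(L + b)/(6LEI) = 542.2/EI
  relative rotation θ_0 = (44.77 + 1424)/EI = 1469/EI
A unit hogging moment at B produces rotation L₁/(3EI) + L₂/(3EI) = 4.567/EI.
Slope continuity at B: θ_0 = M_B·4.567/EI, so M_B = 1469/4.567 = 321.7 kN·m (hogging).
Span AB, ΣM about A with M_B applied at B: R_B^{AB}·3 = 179.1 + 321.7, so R_B^{AB} = 166.9 kN and R_A = 119.4 − 166.9 = -47.54 kN.
Span BC, ΣM about C: R_B^{BC}·10.7 = 1287 + 321.7, so R_B^{BC} = 150.3 kN and R_C = 277.5 − 150.3 = 127.2 kN.
R_B = 166.9 + 150.3 = 317.3 kN.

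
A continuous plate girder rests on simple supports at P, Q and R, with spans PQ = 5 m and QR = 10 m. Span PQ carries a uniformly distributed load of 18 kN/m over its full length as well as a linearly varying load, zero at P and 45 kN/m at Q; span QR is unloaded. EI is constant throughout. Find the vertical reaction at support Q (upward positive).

R_Q = 133.1 kN

Release continuity at Q by inserting a hinge; the redundant is the internal moment M_Q. The primary structure is two simply-supported spans PQ and QR.
Rotations at Q on the released spans (each span's end-slope, ×1/EI):
  span PQ: UDL 18: wL³/(24EI) = 93.75/EI
  span PQ: triangular load, peak 45: w₀L³/(45EI) = 125/EI
  relative rotation θ_0 = (218.8 + 0)/EI = 218.8/EI
A unit hogging moment at Q produces rotation L₁/(3EI) + L₂/(3EI) = 5/EI.
Compatibility: M_Q·(L₁+L₂)/(3EI) = θ_0, giving M_Q = 43.75 kN·m (hogging).
Span PQ, ΣM about P with M_Q applied at Q: R_Q^{PQ}·5 = 600 + 43.75, so R_Q^{PQ} = 128.8 kN and R_P = 202.5 − 128.8 = 73.75 kN.
Span QR, ΣM about R: R_Q^{QR}·10 = 0 + 43.75, so R_Q^{QR} = 4.375 kN and R_R = 0 − 4.375 = -4.375 kN.
R_Q = 128.8 + 4.375 = 133.1 kN.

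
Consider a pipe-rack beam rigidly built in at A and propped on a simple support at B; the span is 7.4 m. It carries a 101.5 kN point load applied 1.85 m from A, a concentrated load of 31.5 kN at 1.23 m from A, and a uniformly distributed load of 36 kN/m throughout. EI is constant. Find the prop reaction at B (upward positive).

R_B = 109.9 kN

Release the roller at B. Primary structure: cantilever fixed at A.
Free-end deflection of the primary structure under the applied loading (downward +):
  point load 101.5 at a = 1.85: Pa²(3L − a)/(6EI) = 1178/EI
  point load 31.5 at a = 1.23: Pa²(3L − a)/(6EI) = 166.6/EI
  UDL 36: wL⁴/(8EI) = 13494/EI
  δ_0 = 14839/EI
Tip deflection under a unit load at B: L³/(3EI) = 135.1/EI.
Compatibility at B: δ_0 − R_B·δ_{BB} = 0, so R_B = 14839/135.1 = 109.9 kN.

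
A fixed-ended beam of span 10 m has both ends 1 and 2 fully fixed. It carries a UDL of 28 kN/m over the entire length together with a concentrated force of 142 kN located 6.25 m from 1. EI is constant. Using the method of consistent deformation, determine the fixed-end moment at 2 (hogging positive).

Take the two fixed-end moments M_1, M_2 as redundants; the released structure is the simple span 12.
On the primary (simply-supported) span, the end slopes from the loading are:
  at 1: UDL 28: wL³/(24EI) = 1167/EI
  at 2: UDL 28: wL³/(24EI) = 1167/EI
  at 1: point load 142 at a = 6.25: Pab(L + b)/(6LEI) = 762.7/EI
  at 2: point load 142 at a = 6.25: Pab(L + a)/(6LEI) = 901.4/EI
  θ_10 = 1929/EI,  θ_20 = 2068/EI
Flexibility coefficients: a unit moment at one end gives L/(3EI) there and L/(6EI) at the far end, so f₁₁ = f₂₂ = 3.333/EI and f₁₂ = f₂₁ = 1.667/EI.
Compatibility — zero rotation at each built-in end:
  3.333 M_1 + 1.667 M_2 = 1929
  1.667 M_1 + 3.333 M_2 = 2068
Solving the pair gives M_1 = 358.1 kN·m and M_2 = 441.3 kN·m (hogging).

M_2 = 441.3 kN·m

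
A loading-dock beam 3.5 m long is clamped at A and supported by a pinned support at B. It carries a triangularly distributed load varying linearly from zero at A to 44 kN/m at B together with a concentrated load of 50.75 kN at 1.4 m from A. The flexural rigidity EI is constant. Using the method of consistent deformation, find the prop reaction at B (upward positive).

Release the roller at B. Primary structure: cantilever fixed at A.
Downward deflection at the released point B due to the loads:
  triangular load, peak 44 at the free end: 11w₀L⁴/(120EI) = 605.3/EI
  point load 50.75 at a = 1.4: Pa²(3L − a)/(6EI) = 150.9/EI
  δ_0 = 756.1/EI
Tip deflection under a unit load at B: L³/(3EI) = 14.29/EI.
The prop prevents deflection at B: R_B = δ_0/δ_{BB} = 756.1/14.29 = 52.91 kN.

R_B = 52.91 kN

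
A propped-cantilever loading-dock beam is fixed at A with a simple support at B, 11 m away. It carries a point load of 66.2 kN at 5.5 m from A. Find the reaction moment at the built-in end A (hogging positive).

Choose R_B as the redundant. The primary structure is the cantilever fixed at A.
Deflection at B on the released cantilever, summing each load's contribution:
  point load 66.2 at a = 5.5: Pa²(3L − a)/(6EI) = 9178/EI
Tip deflection under a unit load at B: L³/(3EI) = 443.7/EI.
Compatibility at B: δ_0 − R_B·δ_{BB} = 0, so R_B = 9178/443.7 = 20.69 kN.
Moment equilibrium about A: M_A = Σ(load moments about A) − R_B·L = 364.1 − 20.69×11 = 136.5 kN·m.

M_A = 136.5 kN·m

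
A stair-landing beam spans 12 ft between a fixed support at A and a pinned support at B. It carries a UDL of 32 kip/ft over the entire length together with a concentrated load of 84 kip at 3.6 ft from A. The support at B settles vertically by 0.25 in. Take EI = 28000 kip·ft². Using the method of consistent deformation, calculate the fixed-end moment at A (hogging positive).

M_A = 768.1 kip·ft

Remove the prop at B; the released (primary) structure is a cantilever built in at A.
Primary-structure tip deflection at B by superposition:
  UDL 32: wL⁴/(8EI) = 82944/EI
  point load 84 at a = 3.6: Pa²(3L − a)/(6EI) = 5879/EI
  δ_0 = 88823/EI
Flexibility coefficient — unit upward force at B: δ_{BB} = L³/(3EI) = 576/EI.
With EI = 28000 kip·ft²: δ_0 = 3.1722 ft and δ_{BB} = 0.020571 ft/kip.
Compatibility — the beam at B must follow the support down by 0.02083 ft: δ_0 − R_B·δ_{BB} = 0.02083, so R_B = (3.1722 − 0.02083)/0.020571 = 153.2 kip.
Moment equilibrium about A: M_A = Σ(load moments about A) − R_B·L = 2606 − 153.2×12 = 768.1 kip·ft.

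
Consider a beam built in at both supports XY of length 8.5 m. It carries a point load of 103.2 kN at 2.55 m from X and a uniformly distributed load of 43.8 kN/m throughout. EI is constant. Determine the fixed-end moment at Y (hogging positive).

M_Y = 319 kN·m

Release both end moments; the primary structure is a simply-supported span XY with redundants M_X and M_Y.
On the primary (simply-supported) span, the end slopes from the loading are:
  at X: point load 103.2 at a = 2.55: Pab(L + b)/(6LEI) = 443.6/EI
  at Y: point load 103.2 at a = 2.55: Pab(L + a)/(6LEI) = 339.3/EI
  at X: UDL 43.8: wL³/(24EI) = 1121/EI
  at Y: UDL 43.8: wL³/(24EI) = 1121/EI
  θ_X0 = 1564/EI,  θ_Y0 = 1460/EI
Flexibility coefficients: a unit moment at one end gives L/(3EI) there and L/(6EI) at the far end, so f₁₁ = f₂₂ = 2.833/EI and f₁₂ = f₂₁ = 1.417/EI.
Compatibility — zero rotation at each built-in end:
  2.833 M_X + 1.417 M_Y = 1564
  1.417 M_X + 2.833 M_Y = 1460
Solving the pair gives M_X = 392.7 kN·m and M_Y = 319 kN·m (hogging).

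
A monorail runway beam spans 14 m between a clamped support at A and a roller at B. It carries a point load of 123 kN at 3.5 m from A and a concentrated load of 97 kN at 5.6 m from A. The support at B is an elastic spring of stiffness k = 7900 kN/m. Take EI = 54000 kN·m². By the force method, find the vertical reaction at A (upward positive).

Take the reaction at B as the redundant and release it; the primary structure is a cantilever fixed at A.
Primary-structure tip deflection at B by superposition:
  point load 123 at a = 3.5: Pa²(3L − a)/(6EI) = 9668/EI
  point load 97 at a = 5.6: Pa²(3L − a)/(6EI) = 18454/EI
  δ_0 = 28123/EI
Tip deflection under a unit load at B: L³/(3EI) = 914.7/EI.
With EI = 54000 kN·m²: δ_0 = 0.52079 m and δ_{BB} = 0.016938 m/kN.
Compatibility — the spring shortens by R_B/k under the reaction it provides: δ_0 − R_B·δ_{BB} = R_B/k. With 1/k = 0.000127 m/kN, R_B = δ_0 / (δ_{BB} + 1/k) = 0.52079 / (0.016938 + 0.000127) = 30.52 kN.
Vertical equilibrium: R_A = ΣP − R_B = 220 − 30.52 = 189.5 kN.

R_A = 189.5 kN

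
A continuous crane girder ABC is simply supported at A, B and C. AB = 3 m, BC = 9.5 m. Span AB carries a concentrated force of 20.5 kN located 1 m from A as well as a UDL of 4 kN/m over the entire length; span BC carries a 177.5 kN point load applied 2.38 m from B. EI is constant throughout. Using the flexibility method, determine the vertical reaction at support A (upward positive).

Release continuity at B by inserting a hinge; the redundant is the internal moment M_B. The primary structure is two simply-supported spans AB and BC.
End slopes at the hinge B, treating each span as simply supported:
  span AB: point load 20.5 at a = 1: Pab(L + a)/(6LEI) = 9.111/EI
  span AB: UDL 4: wL³/(24EI) = 4.5/EI
  span BC: point load 177.5 at a = 2.38: Pab(L + b)/(6LEI) = 877/EI
  relative rotation θ_0 = (13.61 + 877)/EI = 890.6/EI
A unit hogging moment at B produces rotation L₁/(3EI) + L₂/(3EI) = 4.167/EI.
Compatibility: M_B·(L₁+L₂)/(3EI) = θ_0, giving M_B = 213.8 kN·m (hogging).
Span AB, ΣM about A with M_B applied at B: R_B^{AB}·3 = 38.5 + 213.8, so R_B^{AB} = 84.08 kN and R_A = 32.5 − 84.08 = -51.58 kN.

R_A = -51.58 kN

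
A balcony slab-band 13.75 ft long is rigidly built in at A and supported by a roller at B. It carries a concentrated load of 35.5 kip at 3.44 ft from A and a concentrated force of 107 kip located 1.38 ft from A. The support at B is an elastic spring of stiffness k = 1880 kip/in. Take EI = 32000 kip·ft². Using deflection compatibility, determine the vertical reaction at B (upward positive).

R_B = 4.61 kip

Choose R_B as the redundant. The primary structure is the cantilever fixed at A.
Downward deflection at the released point B due to the loads:
  point load 35.5 at a = 3.44: Pa²(3L − a)/(6EI) = 2647/EI
  point load 107 at a = 1.38: Pa²(3L − a)/(6EI) = 1354/EI
  δ_0 = 4001/EI
Flexibility coefficient — unit upward force at B: δ_{BB} = L³/(3EI) = 866.5/EI.
With EI = 32000 kip·ft²: δ_0 = 0.12504 ft and δ_{BB} = 0.027079 ft/kip.
Compatibility — the spring shortens by R_B/k under the reaction it provides: δ_0 − R_B·δ_{BB} = R_B/k. With 1/k = 1/(1880×12) ft/kip = 0.000044 ft/kip, R_B = δ_0 / (δ_{BB} + 1/k) = 0.12504 / (0.027079 + 0.000044) = 4.61 kip.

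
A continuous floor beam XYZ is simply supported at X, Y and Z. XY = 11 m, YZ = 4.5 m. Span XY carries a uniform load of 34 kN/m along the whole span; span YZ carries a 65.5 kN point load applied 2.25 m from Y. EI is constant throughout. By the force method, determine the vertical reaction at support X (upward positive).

Release continuity at Y by inserting a hinge; the redundant is the internal moment M_Y. The primary structure is two simply-supported spans XY and YZ.
End slopes at the hinge Y, treating each span as simply supported:
  span XY: UDL 34: wL³/(24EI) = 1886/EI
  span YZ: point load 65.5 at a = 2.25: Pab(L + b)/(6LEI) = 82.9/EI
  relative rotation θ_0 = (1886 + 82.9)/EI = 1968/EI
A unit hogging moment at Y produces rotation L₁/(3EI) + L₂/(3EI) = 5.167/EI.
Slope continuity at Y: θ_0 = M_Y·5.167/EI, so M_Y = 1968/5.167 = 381 kN·m (hogging).
Span XY, ΣM about X with M_Y applied at Y: R_Y^{XY}·11 = 2057 + 381, so R_Y^{XY} = 221.6 kN and R_X = 374 − 221.6 = 152.4 kN.

R_X = 152.4 kN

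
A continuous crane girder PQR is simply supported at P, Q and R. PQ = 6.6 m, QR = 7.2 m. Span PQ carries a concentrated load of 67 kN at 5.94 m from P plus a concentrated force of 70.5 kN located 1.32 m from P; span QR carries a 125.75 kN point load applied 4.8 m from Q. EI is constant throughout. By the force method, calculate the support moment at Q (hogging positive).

Insert a hinge at Q; M_Q is the redundant, and each span becomes simply supported.
End slopes at the hinge Q, treating each span as simply supported:
  span PQ: point load 67 at a = 5.94: Pab(L + a)/(6LEI) = 83.18/EI
  span PQ: point load 70.5 at a = 1.32: Pab(L + a)/(6LEI) = 98.27/EI
  span QR: point load 125.75 at a = 4.8: Pab(L + b)/(6LEI) = 321.9/EI
  relative rotation θ_0 = (181.4 + 321.9)/EI = 503.4/EI
A unit hogging moment at Q produces rotation L₁/(3EI) + L₂/(3EI) = 4.6/EI.
Compatibility: M_Q·(L₁+L₂)/(3EI) = θ_0, giving M_Q = 109.4 kN·m (hogging).

M_Q = 109.4 kN·m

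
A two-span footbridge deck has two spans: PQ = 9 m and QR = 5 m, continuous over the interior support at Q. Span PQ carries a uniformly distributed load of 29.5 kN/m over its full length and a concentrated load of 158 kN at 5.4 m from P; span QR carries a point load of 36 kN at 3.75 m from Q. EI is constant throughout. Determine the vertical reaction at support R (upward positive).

Release continuity at Q by inserting a hinge; the redundant is the internal moment M_Q. The primary structure is two simply-supported spans PQ and QR.
End slopes at the hinge Q, treating each span as simply supported:
  span PQ: UDL 29.5: wL³/(24EI) = 896.1/EI
  span PQ: point load 158 at a = 5.4: Pab(L + a)/(6LEI) = 819.1/EI
  span QR: point load 36 at a = 3.75: Pab(L + b)/(6LEI) = 35.16/EI
  relative rotation θ_0 = (1715 + 35.16)/EI = 1750/EI
A unit hogging moment at Q produces rotation L₁/(3EI) + L₂/(3EI) = 4.667/EI.
Compatibility: M_Q·(L₁+L₂)/(3EI) = θ_0, giving M_Q = 375.1 kN·m (hogging).
Span QR, ΣM about R: R_Q^{QR}·5 = 45 + 375.1, so R_Q^{QR} = 84.01 kN and R_R = 36 − 84.01 = -48.01 kN.

R_R = -48.01 kN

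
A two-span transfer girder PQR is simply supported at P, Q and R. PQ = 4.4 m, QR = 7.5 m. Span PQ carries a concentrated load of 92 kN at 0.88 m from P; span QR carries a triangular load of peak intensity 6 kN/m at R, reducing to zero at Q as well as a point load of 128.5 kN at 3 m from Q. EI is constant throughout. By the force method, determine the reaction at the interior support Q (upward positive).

Release continuity at Q by inserting a hinge; the redundant is the internal moment M_Q. The primary structure is two simply-supported spans PQ and QR.
Rotations at Q on the released spans (each span's end-slope, ×1/EI):
  span PQ: point load 92 at a = 0.88: Pab(L + a)/(6LEI) = 57/EI
  span QR: triangular load, peak 6: 7w₀L³/(360EI) = 49.22/EI
  span QR: point load 128.5 at a = 3: Pab(L + b)/(6LEI) = 462.6/EI
  relative rotation θ_0 = (57 + 511.8)/EI = 568.8/EI
A unit hogging moment at Q produces rotation L₁/(3EI) + L₂/(3EI) = 3.967/EI.
Slope continuity at Q: θ_0 = M_Q·3.967/EI, so M_Q = 568.8/3.967 = 143.4 kN·m (hogging).
Span PQ, ΣM about P with M_Q applied at Q: R_Q^{PQ}·4.4 = 80.96 + 143.4, so R_Q^{PQ} = 50.99 kN and R_P = 92 − 50.99 = 41.01 kN.
Span QR, ΣM about R: R_Q^{QR}·7.5 = 634.5 + 143.4, so R_Q^{QR} = 103.7 kN and R_R = 151 − 103.7 = 47.28 kN.
R_Q = 50.99 + 103.7 = 154.7 kN.

R_Q = 154.7 kN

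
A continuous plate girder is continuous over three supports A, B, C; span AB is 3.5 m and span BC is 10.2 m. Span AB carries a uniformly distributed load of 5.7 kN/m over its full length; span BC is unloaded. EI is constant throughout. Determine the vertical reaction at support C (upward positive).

R_C = -0.2186 kN

Insert a hinge at B; M_B is the redundant, and each span becomes simply supported.
Rotations at B on the released spans (each span's end-slope, ×1/EI):
  span AB: UDL 5.7: wL³/(24EI) = 10.18/EI
  relative rotation θ_0 = (10.18 + 0)/EI = 10.18/EI
A unit hogging moment at B produces rotation L₁/(3EI) + L₂/(3EI) = 4.567/EI.
Slope continuity at B: θ_0 = M_B·4.567/EI, so M_B = 10.18/4.567 = 2.23 kN·m (hogging).
Span BC, ΣM about C: R_B^{BC}·10.2 = 0 + 2.23, so R_B^{BC} = 0.2186 kN and R_C = 0 − 0.2186 = -0.2186 kN.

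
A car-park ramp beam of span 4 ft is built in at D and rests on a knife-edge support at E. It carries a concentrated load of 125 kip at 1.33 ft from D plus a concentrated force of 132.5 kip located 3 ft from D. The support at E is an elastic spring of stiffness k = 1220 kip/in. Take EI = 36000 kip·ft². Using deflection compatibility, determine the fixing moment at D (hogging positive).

M_D = 196.9 kip·ft

Remove the prop at E; the released (primary) structure is a cantilever built in at D.
Free-end deflection of the primary structure under the applied loading (downward +):
  point load 125 at a = 1.33: Pa²(3L − a)/(6EI) = 393.2/EI
  point load 132.5 at a = 3: Pa²(3L − a)/(6EI) = 1789/EI
  δ_0 = 2182/EI
Tip deflection under a unit load at E: L³/(3EI) = 21.33/EI.
With EI = 36000 kip·ft²: δ_0 = 0.06061 ft and δ_{EE} = 0.000593 ft/kip.
Compatibility — the spring shortens by R_E/k under the reaction it provides: δ_0 − R_E·δ_{EE} = R_E/k. With 1/k = 1/(1220×12) ft/kip = 0.000068 ft/kip, R_E = δ_0 / (δ_{EE} + 1/k) = 0.06061 / (0.000593 + 0.000068) = 91.71 kip.
Moment equilibrium about D: M_D = Σ(load moments about D) − R_E·L = 563.8 − 91.71×4 = 196.9 kip·ft.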